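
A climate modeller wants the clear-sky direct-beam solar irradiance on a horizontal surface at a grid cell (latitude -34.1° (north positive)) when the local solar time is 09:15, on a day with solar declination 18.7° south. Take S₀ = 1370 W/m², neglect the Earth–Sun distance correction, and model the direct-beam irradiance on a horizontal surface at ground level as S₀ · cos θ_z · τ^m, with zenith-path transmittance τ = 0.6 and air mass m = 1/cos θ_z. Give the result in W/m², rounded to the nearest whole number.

Hour angle H = 15° × (9.25 − 12) = -41.25°.
cos θ_z = sin φ sin δ + cos φ cos δ cos H = (-0.5606)(-0.3206) + (0.8281)(0.9472)(0.7518) = 0.7694.
Air mass m = 1/cos θ_z = 1/0.7694 = 1.300; τ^m = 0.6^1.300 = 0.5148.
Surface direct beam = 1370 × 0.7694 × 0.5148 = 542.64 W/m².

543 W/m²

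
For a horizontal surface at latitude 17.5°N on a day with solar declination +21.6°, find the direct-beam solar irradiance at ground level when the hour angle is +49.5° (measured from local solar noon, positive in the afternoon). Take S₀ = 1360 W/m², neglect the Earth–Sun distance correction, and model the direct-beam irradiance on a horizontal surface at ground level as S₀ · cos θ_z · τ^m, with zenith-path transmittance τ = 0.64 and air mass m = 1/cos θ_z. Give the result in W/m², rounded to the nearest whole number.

cos θ_z = sin φ sin δ + cos φ cos δ cos H = (0.3007)(0.3681) + (0.9537)(0.9298)(0.6494) = 0.6865.
Air mass m = 1/cos θ_z = 1/0.6865 = 1.457; τ^m = 0.64^1.457 = 0.5219.
Surface direct beam = 1360 × 0.6865 × 0.5219 = 487.27 W/m².

487 W/m²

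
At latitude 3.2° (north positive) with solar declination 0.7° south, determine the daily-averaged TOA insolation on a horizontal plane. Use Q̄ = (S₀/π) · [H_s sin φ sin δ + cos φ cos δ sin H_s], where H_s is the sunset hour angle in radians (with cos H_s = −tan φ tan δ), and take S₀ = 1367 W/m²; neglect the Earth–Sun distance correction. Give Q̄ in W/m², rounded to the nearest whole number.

The sunset hour angle satisfies cos H_s = −tan φ tan δ = 0.0007, giving H_s = 89.96°. In radians, H_s = 1.5701.
H_s sin φ sin δ = 1.5701 × 0.0558 × -0.0122 = -0.0011.
cos φ cos δ sin H_s = 0.9984 × 0.9999 × 1.0000 = 0.9983.
Q̄ = (1367/π) × (-0.0011 + 0.9983) = 435.13 × 0.9972 = 433.91 W/m².

434 W/m²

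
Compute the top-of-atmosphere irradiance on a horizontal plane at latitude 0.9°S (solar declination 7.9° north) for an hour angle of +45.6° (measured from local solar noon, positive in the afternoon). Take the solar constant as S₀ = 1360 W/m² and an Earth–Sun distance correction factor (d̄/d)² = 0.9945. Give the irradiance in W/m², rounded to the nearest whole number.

With φ = -0.9°, δ = 7.9°, H = 45.60°: sin φ sin δ = -0.0022, cos φ cos δ cos H = 0.6929, so cos θ_z = 0.6907.
Top-of-atmosphere irradiance = S₀ (d̄/d)² cos θ_z = 1360 × 0.9945 × 0.6907 = 934.19 W/m².

934 W/m²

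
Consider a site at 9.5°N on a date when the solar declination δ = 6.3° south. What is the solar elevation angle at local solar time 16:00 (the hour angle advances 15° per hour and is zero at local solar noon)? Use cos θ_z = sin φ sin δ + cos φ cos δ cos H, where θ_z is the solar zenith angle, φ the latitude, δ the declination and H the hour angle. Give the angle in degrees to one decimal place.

Hour angle H = 15° × (16 − 12) = 60.00°.
cos θ_z = sin(9.5°) sin(-6.3°) + cos(9.5°) cos(-6.3°) cos(60.00°) = -0.0181 + 0.4902 = 0.4721.
θ_z = arccos(0.4721) = 61.83°, so the elevation is 90° − 61.83° = 28.17°.

28.2°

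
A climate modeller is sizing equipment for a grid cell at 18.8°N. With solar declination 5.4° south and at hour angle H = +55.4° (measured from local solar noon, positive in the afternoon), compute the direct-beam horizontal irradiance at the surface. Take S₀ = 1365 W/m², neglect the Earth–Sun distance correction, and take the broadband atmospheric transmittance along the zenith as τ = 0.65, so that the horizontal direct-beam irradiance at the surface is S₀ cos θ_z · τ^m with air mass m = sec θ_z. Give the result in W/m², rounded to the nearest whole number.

cos θ_z = sin(18.8°) sin(-5.4°) + cos(18.8°) cos(-5.4°) cos(55.40°) = -0.0303 + 0.5352 = 0.5049.
Air mass m = 1/cos θ_z = 1/0.5049 = 1.981; τ^m = 0.65^1.981 = 0.4260.
Surface direct beam = 1365 × 0.5049 × 0.4260 = 293.59 W/m².

294 W/m²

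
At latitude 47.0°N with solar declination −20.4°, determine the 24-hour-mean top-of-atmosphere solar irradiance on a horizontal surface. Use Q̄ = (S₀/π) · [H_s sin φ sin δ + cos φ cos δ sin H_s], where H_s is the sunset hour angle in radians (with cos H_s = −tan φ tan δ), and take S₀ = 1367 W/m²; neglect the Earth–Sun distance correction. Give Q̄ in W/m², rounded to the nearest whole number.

126 W/m²

−tan φ tan δ = −(1.0724)(-0.3719) = 0.3988; H_s = arccos(0.3988) = 66.50°. In radians, H_s = 1.1606.
H_s sin φ sin δ = 1.1606 × 0.7314 × -0.3486 = -0.2959.
cos φ cos δ sin H_s = 0.6820 × 0.9373 × 0.9170 = 0.5862.
Q̄ = (1367/π) × (-0.2959 + 0.5862) = 435.13 × 0.2903 = 126.32 W/m².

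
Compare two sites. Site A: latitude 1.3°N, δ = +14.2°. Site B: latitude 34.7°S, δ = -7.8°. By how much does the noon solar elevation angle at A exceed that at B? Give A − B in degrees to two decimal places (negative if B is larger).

+14.00°

A: 90° − |1.3 − (14.2)| = 77.10°.
B: 90° − |-34.7 − (-7.8)| = 63.10°.
A − B = 77.10 − 63.10 = 14.00°.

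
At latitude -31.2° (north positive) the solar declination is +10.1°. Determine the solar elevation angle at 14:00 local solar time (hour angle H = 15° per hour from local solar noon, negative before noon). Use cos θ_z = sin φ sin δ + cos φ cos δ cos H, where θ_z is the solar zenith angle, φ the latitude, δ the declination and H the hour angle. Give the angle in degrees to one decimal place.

39.7°

Hour angle H = 15° × (14 − 12) = 30.00°.
cos θ_z = sin φ sin δ + cos φ cos δ cos H = (-0.5180)(0.1754) + (0.8554)(0.9845)(0.8660) = 0.6384.
θ_z = arccos(0.6384) = 50.33°, so the elevation is 90° − 50.33° = 39.67°.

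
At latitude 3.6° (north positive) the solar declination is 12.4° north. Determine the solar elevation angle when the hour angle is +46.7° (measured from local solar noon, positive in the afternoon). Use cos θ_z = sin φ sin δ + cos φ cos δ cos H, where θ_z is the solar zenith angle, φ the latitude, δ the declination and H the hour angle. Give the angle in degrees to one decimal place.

With φ = 3.6°, δ = 12.4°, H = 46.70°: sin φ sin δ = 0.0135, cos φ cos δ cos H = 0.6685, so cos θ_z = 0.6820.
θ_z = arccos(0.6820) = 47.00°, so the elevation is 90° − 47.00° = 43.00°.

43.0°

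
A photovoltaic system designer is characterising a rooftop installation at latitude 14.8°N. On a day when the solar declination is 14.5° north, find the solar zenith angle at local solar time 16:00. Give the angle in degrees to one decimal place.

57.9°

Hour angle H = 15° × (16 − 12) = 60.00°.
cos θ_z = sin(14.8°) sin(14.5°) + cos(14.8°) cos(14.5°) cos(60.00°) = 0.0640 + 0.4680 = 0.5320.
θ_z = arccos(0.5320) = 57.86°.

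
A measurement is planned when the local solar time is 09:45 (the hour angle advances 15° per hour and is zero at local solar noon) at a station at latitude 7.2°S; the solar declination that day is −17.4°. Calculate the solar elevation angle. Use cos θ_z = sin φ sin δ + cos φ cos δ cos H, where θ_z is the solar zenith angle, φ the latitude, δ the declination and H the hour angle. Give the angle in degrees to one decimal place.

55.6°

Hour angle H = 15° × (9.75 − 12) = -33.75°.
With φ = -7.2°, δ = -17.4°, H = -33.75°: sin φ sin δ = 0.0375, cos φ cos δ cos H = 0.7872, so cos θ_z = 0.8247.
θ_z = arccos(0.8247) = 34.44°, so the elevation is 90° − 34.44° = 55.56°.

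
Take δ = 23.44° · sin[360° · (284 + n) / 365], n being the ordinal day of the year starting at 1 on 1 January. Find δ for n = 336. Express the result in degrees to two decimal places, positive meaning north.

360 × (284 + 336) / 365 = 611.507°; sin(611.507°) = -0.9484.
δ = 23.44 × -0.9484 = -22.230° ≈ -22.23°.

-22.23°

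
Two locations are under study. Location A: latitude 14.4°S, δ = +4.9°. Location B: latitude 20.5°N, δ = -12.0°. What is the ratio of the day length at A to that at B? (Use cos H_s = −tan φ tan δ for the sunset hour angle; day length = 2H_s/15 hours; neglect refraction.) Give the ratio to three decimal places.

A: H_s = arccos(−tan -14.4° · tan 4.9°) = 88.74°, so 2H_s/15 = 11.8320 h.
B: H_s = arccos(−tan 20.5° · tan -12.0°) = 85.44°, so 2H_s/15 = 11.3920 h.
Ratio A/B = 11.8320 / 11.3920 = 1.0386.

1.039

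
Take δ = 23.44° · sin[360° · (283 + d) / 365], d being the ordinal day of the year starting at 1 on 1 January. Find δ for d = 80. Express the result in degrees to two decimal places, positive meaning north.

-0.81°

360 × (283 + 80) / 365 = 358.027°; sin(358.027°) = -0.0344.
δ = 23.44 × -0.0344 = -0.806° ≈ -0.81°.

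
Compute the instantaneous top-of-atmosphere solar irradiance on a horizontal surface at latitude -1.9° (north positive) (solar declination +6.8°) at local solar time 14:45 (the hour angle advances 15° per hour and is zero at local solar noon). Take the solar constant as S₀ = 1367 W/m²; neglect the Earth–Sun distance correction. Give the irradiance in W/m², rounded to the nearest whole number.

1015 W/m²

Hour angle H = 15° × (14.75 − 12) = 41.25°.
cos θ_z = sin φ sin δ + cos φ cos δ cos H = (-0.0332)(0.1184) + (0.9995)(0.9930)(0.7518) = 0.7422.
Top-of-atmosphere irradiance = S₀ cos θ_z = 1367 × 0.7422 = 1014.59 W/m².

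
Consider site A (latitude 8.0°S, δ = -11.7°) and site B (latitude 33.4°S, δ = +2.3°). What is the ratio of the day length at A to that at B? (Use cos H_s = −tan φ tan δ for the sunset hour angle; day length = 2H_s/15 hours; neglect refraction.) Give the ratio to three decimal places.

1.036

A: H_s = arccos(−tan -8.0° · tan -11.7°) = 91.67°, so 2H_s/15 = 12.2227 h.
B: H_s = arccos(−tan -33.4° · tan 2.3°) = 88.48°, so 2H_s/15 = 11.7973 h.
Ratio A/B = 12.2227 / 11.7973 = 1.0361.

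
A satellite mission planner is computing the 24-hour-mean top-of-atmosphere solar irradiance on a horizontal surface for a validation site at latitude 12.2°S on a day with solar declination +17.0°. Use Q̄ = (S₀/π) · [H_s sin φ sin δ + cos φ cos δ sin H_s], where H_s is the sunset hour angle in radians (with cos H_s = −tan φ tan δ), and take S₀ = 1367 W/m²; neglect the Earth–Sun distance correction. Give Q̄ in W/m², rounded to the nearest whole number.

365 W/m²

cos H_s = −tan(-12.2°) · tan(17.0°) = 0.0661, so H_s = arccos(0.0661) = 86.21°. In radians, H_s = 1.5046.
H_s sin φ sin δ = 1.5046 × -0.2113 × 0.2924 = -0.0930.
cos φ cos δ sin H_s = 0.9774 × 0.9563 × 0.9978 = 0.9326.
Q̄ = (1367/π) × (-0.0930 + 0.9326) = 435.13 × 0.8396 = 365.34 W/m².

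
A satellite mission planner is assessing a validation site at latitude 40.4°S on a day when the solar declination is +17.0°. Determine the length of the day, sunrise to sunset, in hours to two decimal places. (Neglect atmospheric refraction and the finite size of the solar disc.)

−tan φ tan δ = −(-0.8511)(0.3057) = 0.2602; H_s = arccos(0.2602) = 74.92°.
Day length = 2 H_s / 15° h⁻¹ = 149.84° / 15 = 9.989 h.

9.99 hours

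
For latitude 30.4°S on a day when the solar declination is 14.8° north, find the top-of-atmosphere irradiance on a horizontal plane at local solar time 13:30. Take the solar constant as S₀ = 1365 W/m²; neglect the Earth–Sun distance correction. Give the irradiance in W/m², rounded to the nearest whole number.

875 W/m²

Hour angle H = 15° × (13.5 − 12) = 22.50°.
cos θ_z = sin φ sin δ + cos φ cos δ cos H = (-0.5060)(0.2554) + (0.8625)(0.9668)(0.9239) = 0.6412.
Top-of-atmosphere irradiance = S₀ cos θ_z = 1365 × 0.6412 = 875.24 W/m².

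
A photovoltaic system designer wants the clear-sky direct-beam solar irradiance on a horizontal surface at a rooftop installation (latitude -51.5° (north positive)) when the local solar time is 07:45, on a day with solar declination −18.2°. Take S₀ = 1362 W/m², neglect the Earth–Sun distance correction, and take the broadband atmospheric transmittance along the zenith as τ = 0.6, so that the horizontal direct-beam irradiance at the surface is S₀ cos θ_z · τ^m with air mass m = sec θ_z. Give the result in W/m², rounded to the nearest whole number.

Hour angle H = 15° × (7.75 − 12) = -63.75°.
cos θ_z = sin φ sin δ + cos φ cos δ cos H = (-0.7826)(-0.3123) + (0.6225)(0.9500)(0.4423) = 0.5060.
Air mass m = 1/cos θ_z = 1/0.5060 = 1.976; τ^m = 0.6^1.976 = 0.3644.
Surface direct beam = 1362 × 0.5060 × 0.3644 = 251.13 W/m².

251 W/m²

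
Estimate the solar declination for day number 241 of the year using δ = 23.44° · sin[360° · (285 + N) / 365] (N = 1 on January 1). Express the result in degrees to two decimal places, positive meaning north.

360 × (285 + 241) / 365 = 518.795°; sin(518.795°) = 0.3617.
δ = 23.44 × 0.3617 = 8.478° ≈ +8.48°.

+8.48°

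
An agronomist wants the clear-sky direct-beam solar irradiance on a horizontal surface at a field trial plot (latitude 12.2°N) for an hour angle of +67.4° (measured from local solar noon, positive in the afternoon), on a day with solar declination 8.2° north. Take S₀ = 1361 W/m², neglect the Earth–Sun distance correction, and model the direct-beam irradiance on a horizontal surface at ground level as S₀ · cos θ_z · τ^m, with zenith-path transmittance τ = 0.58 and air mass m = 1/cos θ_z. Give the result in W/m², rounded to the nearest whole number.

141 W/m²

cos θ_z = sin(12.2°) sin(8.2°) + cos(12.2°) cos(8.2°) cos(67.40°) = 0.0301 + 0.3718 = 0.4019.
Air mass m = 1/cos θ_z = 1/0.4019 = 2.488; τ^m = 0.58^2.488 = 0.2579.
Surface direct beam = 1361 × 0.4019 × 0.2579 = 141.07 W/m².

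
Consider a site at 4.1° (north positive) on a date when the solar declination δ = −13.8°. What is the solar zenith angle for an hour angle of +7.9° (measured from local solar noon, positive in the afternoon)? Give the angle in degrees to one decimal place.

19.5°

With φ = 4.1°, δ = -13.8°, H = 7.90°: sin φ sin δ = -0.0171, cos φ cos δ cos H = 0.9595, so cos θ_z = 0.9424.
θ_z = arccos(0.9424) = 19.54°.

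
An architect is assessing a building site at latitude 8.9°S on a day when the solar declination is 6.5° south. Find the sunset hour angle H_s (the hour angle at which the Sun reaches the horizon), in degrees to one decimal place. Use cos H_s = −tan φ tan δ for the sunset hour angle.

−tan φ tan δ = −(-0.1566)(-0.1139) = -0.0178; H_s = arccos(-0.0178) = 91.02°.

91.0°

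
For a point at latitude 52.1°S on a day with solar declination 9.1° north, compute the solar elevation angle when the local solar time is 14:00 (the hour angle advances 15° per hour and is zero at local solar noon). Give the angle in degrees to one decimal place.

23.6°

Hour angle H = 15° × (14 − 12) = 30.00°.
cos θ_z = sin φ sin δ + cos φ cos δ cos H = (-0.7891)(0.1582) + (0.6143)(0.9874)(0.8660) = 0.4004.
θ_z = arccos(0.4004) = 66.40°, so the elevation is 90° − 66.40° = 23.60°.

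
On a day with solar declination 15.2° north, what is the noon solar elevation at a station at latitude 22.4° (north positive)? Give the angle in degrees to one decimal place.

At local solar noon the hour angle is zero, so the elevation is 90° − |φ − δ| = 90° − |22.4° − (15.2°)| = 90° − 7.2° = 82.8°.

82.8°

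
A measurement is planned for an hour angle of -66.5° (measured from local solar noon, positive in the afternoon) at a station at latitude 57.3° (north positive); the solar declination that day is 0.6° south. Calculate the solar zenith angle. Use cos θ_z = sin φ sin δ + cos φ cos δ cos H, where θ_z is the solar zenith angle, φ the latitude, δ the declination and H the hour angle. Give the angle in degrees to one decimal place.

78.1°

cos θ_z = sin φ sin δ + cos φ cos δ cos H = (0.8415)(-0.0105) + (0.5402)(0.9999)(0.3987) = 0.2065.
θ_z = arccos(0.2065) = 78.08°.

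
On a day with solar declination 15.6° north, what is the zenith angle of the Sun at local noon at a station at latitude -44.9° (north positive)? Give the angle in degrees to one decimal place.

60.5°

At local solar noon the hour angle is zero, so the zenith angle is |φ − δ| = |-44.9° − (15.6°)| = 60.5°.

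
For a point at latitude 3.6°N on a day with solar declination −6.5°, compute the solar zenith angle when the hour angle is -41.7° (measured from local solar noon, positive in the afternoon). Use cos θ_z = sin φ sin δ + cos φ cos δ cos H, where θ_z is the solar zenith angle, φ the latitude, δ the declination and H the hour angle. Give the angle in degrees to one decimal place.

cos θ_z = sin(3.6°) sin(-6.5°) + cos(3.6°) cos(-6.5°) cos(-41.70°) = -0.0071 + 0.7404 = 0.7333.
θ_z = arccos(0.7333) = 42.84°.

42.8°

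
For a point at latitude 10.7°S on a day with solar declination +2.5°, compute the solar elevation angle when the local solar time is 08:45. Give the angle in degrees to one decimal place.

39.7°

Hour angle H = 15° × (8.75 − 12) = -48.75°.
cos θ_z = sin φ sin δ + cos φ cos δ cos H = (-0.1857)(0.0436) + (0.9826)(0.9990)(0.6593) = 0.6391.
θ_z = arccos(0.6391) = 50.28°, so the elevation is 90° − 50.28° = 39.72°.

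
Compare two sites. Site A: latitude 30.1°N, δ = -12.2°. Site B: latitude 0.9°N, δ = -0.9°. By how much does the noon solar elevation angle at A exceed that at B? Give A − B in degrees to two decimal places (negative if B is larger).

A: 90° − |30.1 − (-12.2)| = 47.70°.
B: 90° − |0.9 − (-0.9)| = 88.20°.
A − B = 47.70 − 88.20 = -40.50°.

-40.50°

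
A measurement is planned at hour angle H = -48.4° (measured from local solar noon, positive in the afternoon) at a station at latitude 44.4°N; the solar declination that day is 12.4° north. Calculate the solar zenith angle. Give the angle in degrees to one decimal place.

cos θ_z = sin φ sin δ + cos φ cos δ cos H = (0.6997)(0.2147) + (0.7145)(0.9767)(0.6639) = 0.6135.
θ_z = arccos(0.6135) = 52.16°.

52.2°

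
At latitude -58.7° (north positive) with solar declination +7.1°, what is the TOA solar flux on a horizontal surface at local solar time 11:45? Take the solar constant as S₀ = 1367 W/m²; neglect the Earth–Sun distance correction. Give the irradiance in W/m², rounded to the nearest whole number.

559 W/m²

Hour angle H = 15° × (11.75 − 12) = -3.75°.
cos θ_z = sin(-58.7°) sin(7.1°) + cos(-58.7°) cos(7.1°) cos(-3.75°) = -0.1056 + 0.5144 = 0.4088.
Top-of-atmosphere irradiance = S₀ cos θ_z = 1367 × 0.4088 = 558.83 W/m².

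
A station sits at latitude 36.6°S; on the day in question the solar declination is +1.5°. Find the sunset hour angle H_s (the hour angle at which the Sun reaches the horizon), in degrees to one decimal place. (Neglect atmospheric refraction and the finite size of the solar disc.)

cos H_s = −tan(-36.6°) · tan(1.5°) = 0.0194, so H_s = arccos(0.0194) = 88.89°.

88.9°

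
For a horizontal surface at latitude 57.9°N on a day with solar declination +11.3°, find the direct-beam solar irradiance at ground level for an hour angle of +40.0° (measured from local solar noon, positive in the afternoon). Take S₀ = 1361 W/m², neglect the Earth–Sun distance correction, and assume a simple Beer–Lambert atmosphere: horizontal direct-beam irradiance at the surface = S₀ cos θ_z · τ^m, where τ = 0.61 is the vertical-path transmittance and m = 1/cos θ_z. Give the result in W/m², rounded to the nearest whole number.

With φ = 57.9°, δ = 11.3°, H = 40.00°: sin φ sin δ = 0.1660, cos φ cos δ cos H = 0.3992, so cos θ_z = 0.5652.
Air mass m = 1/cos θ_z = 1/0.5652 = 1.769; τ^m = 0.61^1.769 = 0.4171.
Surface direct beam = 1361 × 0.5652 × 0.4171 = 320.85 W/m².

321 W/m²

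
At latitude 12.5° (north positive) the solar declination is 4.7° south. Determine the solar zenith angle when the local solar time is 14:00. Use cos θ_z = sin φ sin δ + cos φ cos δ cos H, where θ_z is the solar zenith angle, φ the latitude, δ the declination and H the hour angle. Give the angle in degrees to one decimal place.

Hour angle H = 15° × (14 − 12) = 30.00°.
With φ = 12.5°, δ = -4.7°, H = 30.00°: sin φ sin δ = -0.0177, cos φ cos δ cos H = 0.8427, so cos θ_z = 0.8250.
θ_z = arccos(0.8250) = 34.41°.

34.4°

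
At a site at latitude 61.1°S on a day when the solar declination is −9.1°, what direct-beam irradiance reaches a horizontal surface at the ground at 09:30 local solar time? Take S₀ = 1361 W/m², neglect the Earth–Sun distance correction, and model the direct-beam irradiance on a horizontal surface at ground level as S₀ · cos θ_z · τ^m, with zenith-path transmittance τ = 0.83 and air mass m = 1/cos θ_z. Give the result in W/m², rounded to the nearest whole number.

Hour angle H = 15° × (9.5 − 12) = -37.50°.
cos θ_z = sin(-61.1°) sin(-9.1°) + cos(-61.1°) cos(-9.1°) cos(-37.50°) = 0.1385 + 0.3786 = 0.5171.
Air mass m = 1/cos θ_z = 1/0.5171 = 1.934; τ^m = 0.83^1.934 = 0.6974.
Surface direct beam = 1361 × 0.5171 × 0.6974 = 490.81 W/m².

491 W/m²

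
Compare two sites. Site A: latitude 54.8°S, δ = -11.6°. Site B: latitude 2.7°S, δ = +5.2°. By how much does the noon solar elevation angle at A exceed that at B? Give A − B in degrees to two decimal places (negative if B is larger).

-35.30°

A: 90° − |-54.8 − (-11.6)| = 46.80°.
B: 90° − |-2.7 − (5.2)| = 82.10°.
A − B = 46.80 − 82.10 = -35.30°.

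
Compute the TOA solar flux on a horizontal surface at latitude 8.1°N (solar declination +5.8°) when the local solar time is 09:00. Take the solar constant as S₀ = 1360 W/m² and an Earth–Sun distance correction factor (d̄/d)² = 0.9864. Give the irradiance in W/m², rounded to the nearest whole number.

Hour angle H = 15° × (9 − 12) = -45.00°.
cos θ_z = sin φ sin δ + cos φ cos δ cos H = (0.1409)(0.1011) + (0.9900)(0.9949)(0.7071) = 0.7107.
Top-of-atmosphere irradiance = S₀ (d̄/d)² cos θ_z = 1360 × 0.9864 × 0.7107 = 953.41 W/m².

953 W/m²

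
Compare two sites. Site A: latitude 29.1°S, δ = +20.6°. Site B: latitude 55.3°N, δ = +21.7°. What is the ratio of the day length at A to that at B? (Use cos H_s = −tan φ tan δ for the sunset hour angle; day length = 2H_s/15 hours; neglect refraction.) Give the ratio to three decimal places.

A: H_s = arccos(−tan -29.1° · tan 20.6°) = 77.92°, so 2H_s/15 = 10.3893 h.
B: H_s = arccos(−tan 55.3° · tan 21.7°) = 125.08°, so 2H_s/15 = 16.6773 h.
Ratio A/B = 10.3893 / 16.6773 = 0.6230.

0.623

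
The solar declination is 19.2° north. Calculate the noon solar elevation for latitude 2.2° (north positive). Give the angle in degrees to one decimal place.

73.0°

At local solar noon the hour angle is zero, so the elevation is 90° − |φ − δ| = 90° − |2.2° − (19.2°)| = 90° − 17.0° = 73.0°.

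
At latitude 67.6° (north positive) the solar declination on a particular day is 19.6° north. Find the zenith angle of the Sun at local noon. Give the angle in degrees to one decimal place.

48.0°

At local solar noon the hour angle is zero, so the zenith angle is |φ − δ| = |67.6° − (19.6°)| = 48.0°.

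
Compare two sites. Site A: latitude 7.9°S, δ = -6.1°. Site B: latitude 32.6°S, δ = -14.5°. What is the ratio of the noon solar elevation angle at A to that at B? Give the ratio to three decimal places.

1.227

A: 90° − |-7.9 − (-6.1)| = 88.20°.
B: 90° − |-32.6 − (-14.5)| = 71.90°.
Ratio A/B = 88.2000 / 71.9000 = 1.2267.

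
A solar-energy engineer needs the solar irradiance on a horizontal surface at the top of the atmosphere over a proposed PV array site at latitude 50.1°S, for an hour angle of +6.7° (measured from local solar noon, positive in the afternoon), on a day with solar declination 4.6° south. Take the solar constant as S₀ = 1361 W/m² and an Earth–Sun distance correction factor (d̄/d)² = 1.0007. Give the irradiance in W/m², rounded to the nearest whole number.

949 W/m²

With φ = -50.1°, δ = -4.6°, H = 6.70°: sin φ sin δ = 0.0615, cos φ cos δ cos H = 0.6350, so cos θ_z = 0.6965.
Top-of-atmosphere irradiance = S₀ (d̄/d)² cos θ_z = 1361 × 1.0007 × 0.6965 = 948.60 W/m².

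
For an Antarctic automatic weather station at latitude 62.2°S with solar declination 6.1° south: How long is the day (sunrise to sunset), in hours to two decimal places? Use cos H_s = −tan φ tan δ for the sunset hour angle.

−tan φ tan δ = −(-1.8967)(-0.1069) = -0.2028; H_s = arccos(-0.2028) = 101.70°.
Day length = 2 H_s / 15° h⁻¹ = 203.40° / 15 = 13.560 h.

13.56 hours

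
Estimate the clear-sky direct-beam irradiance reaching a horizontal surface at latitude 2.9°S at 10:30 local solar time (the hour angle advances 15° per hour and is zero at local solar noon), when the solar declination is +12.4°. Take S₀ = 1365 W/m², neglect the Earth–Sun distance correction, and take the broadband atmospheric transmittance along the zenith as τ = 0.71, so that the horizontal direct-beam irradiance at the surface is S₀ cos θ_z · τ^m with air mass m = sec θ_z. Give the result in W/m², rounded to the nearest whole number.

Hour angle H = 15° × (10.5 − 12) = -22.50°.
With φ = -2.9°, δ = 12.4°, H = -22.50°: sin φ sin δ = -0.0109, cos φ cos δ cos H = 0.9012, so cos θ_z = 0.8903.
Air mass m = 1/cos θ_z = 1/0.8903 = 1.123; τ^m = 0.71^1.123 = 0.6807.
Surface direct beam = 1365 × 0.8903 × 0.6807 = 827.23 W/m².

827 W/m²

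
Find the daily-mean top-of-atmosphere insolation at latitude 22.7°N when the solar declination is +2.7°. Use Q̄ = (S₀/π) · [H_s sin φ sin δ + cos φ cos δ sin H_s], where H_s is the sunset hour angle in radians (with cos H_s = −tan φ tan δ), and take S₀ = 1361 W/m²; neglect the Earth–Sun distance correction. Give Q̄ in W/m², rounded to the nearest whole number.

cos H_s = −tan(22.7°) · tan(2.7°) = -0.0197, so H_s = arccos(-0.0197) = 91.13°. In radians, H_s = 1.5905.
H_s sin φ sin δ = 1.5905 × 0.3859 × 0.0471 = 0.0289.
cos φ cos δ sin H_s = 0.9225 × 0.9989 × 0.9998 = 0.9213.
Q̄ = (1361/π) × (0.0289 + 0.9213) = 433.22 × 0.9502 = 411.65 W/m².

412 W/m²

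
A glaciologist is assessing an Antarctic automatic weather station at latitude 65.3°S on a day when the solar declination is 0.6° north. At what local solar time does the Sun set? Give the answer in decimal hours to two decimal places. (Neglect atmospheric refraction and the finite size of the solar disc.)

17.91 h

cos H_s = −tan(-65.3°) · tan(0.6°) = 0.0228, so H_s = arccos(0.0228) = 88.69°.
Sunset is at 12 + H_s/15 = 12 + 5.913 = 17.913 h local solar time.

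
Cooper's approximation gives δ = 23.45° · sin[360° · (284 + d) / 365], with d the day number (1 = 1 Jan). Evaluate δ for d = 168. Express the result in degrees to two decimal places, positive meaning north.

360 × (284 + 168) / 365 = 445.808°; sin(445.808°) = 0.9973.
δ = 23.45 × 0.9973 = 23.387° ≈ +23.39°.

+23.39°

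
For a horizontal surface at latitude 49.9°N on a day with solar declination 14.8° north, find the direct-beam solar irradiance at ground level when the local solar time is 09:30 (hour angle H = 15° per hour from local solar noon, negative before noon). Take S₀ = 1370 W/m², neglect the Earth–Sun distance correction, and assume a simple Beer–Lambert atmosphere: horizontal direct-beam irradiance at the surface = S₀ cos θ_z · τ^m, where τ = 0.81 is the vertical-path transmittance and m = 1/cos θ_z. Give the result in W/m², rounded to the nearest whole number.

Hour angle H = 15° × (9.5 − 12) = -37.50°.
cos θ_z = sin φ sin δ + cos φ cos δ cos H = (0.7649)(0.2554) + (0.6441)(0.9668)(0.7934) = 0.6894.
Air mass m = 1/cos θ_z = 1/0.6894 = 1.451; τ^m = 0.81^1.451 = 0.7366.
Surface direct beam = 1370 × 0.6894 × 0.7366 = 695.70 W/m².

696 W/m²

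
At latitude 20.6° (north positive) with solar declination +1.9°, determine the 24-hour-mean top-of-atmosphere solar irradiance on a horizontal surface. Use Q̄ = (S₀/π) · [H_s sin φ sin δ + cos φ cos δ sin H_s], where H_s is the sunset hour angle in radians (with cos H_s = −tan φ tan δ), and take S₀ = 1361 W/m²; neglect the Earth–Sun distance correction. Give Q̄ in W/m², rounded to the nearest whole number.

413 W/m²

−tan φ tan δ = −(0.3759)(0.0332) = -0.0125; H_s = arccos(-0.0125) = 90.72°. In radians, H_s = 1.5834.
H_s sin φ sin δ = 1.5834 × 0.3518 × 0.0332 = 0.0185.
cos φ cos δ sin H_s = 0.9361 × 0.9995 × 0.9999 = 0.9355.
Q̄ = (1361/π) × (0.0185 + 0.9355) = 433.22 × 0.9540 = 413.29 W/m².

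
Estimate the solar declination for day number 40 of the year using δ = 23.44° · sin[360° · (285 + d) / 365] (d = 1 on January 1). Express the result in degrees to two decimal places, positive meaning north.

-14.89°

360 × (285 + 40) / 365 = 320.548°; sin(320.548°) = -0.6354.
δ = 23.44 × -0.6354 = -14.894° ≈ -14.89°.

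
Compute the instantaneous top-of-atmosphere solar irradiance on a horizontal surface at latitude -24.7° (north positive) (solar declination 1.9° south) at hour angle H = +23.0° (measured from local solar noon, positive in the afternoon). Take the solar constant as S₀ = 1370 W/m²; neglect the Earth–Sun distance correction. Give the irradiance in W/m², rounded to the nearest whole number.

1164 W/m²

With φ = -24.7°, δ = -1.9°, H = 23.00°: sin φ sin δ = 0.0139, cos φ cos δ cos H = 0.8358, so cos θ_z = 0.8497.
Top-of-atmosphere irradiance = S₀ cos θ_z = 1370 × 0.8497 = 1164.09 W/m².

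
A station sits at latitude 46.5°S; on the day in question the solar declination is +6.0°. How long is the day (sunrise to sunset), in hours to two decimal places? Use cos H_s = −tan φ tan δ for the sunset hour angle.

11.15 hours

−tan φ tan δ = −(-1.0538)(0.1051) = 0.1108; H_s = arccos(0.1108) = 83.64°.
Day length = 2 H_s / 15° h⁻¹ = 167.28° / 15 = 11.152 h.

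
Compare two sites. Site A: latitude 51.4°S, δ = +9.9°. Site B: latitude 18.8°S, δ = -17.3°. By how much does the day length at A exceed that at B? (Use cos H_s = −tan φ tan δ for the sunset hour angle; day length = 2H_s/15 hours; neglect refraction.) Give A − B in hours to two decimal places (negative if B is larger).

A: H_s = arccos(−tan -51.4° · tan 9.9°) = 77.37°, so 2H_s/15 = 10.3160 h.
B: H_s = arccos(−tan -18.8° · tan -17.3°) = 96.09°, so 2H_s/15 = 12.8120 h.
A − B = 10.3160 − 12.8120 = -2.4960 h.

-2.50 h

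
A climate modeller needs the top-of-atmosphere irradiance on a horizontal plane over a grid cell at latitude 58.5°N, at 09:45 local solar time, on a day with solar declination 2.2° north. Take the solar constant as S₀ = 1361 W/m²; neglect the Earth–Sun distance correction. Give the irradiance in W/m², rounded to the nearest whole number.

635 W/m²

Hour angle H = 15° × (9.75 − 12) = -33.75°.
With φ = 58.5°, δ = 2.2°, H = -33.75°: sin φ sin δ = 0.0327, cos φ cos δ cos H = 0.4341, so cos θ_z = 0.4668.
Top-of-atmosphere irradiance = S₀ cos θ_z = 1361 × 0.4668 = 635.31 W/m².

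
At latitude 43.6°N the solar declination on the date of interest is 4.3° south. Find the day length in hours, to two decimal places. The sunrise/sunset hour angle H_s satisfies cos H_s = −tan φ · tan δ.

The sunset hour angle satisfies cos H_s = −tan φ tan δ = 0.0716, giving H_s = 85.89°.
Day length = 2 H_s / 15° h⁻¹ = 171.78° / 15 = 11.452 h.

11.45 hours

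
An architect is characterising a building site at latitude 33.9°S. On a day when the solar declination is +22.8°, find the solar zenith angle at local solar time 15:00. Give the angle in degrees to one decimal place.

Hour angle H = 15° × (15 − 12) = 45.00°.
cos θ_z = sin(-33.9°) sin(22.8°) + cos(-33.9°) cos(22.8°) cos(45.00°) = -0.2161 + 0.5410 = 0.3249.
θ_z = arccos(0.3249) = 71.04°.

71.0°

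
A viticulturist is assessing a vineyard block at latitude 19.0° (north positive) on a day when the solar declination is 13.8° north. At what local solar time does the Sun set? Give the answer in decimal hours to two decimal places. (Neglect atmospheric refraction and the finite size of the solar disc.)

−tan φ tan δ = −(0.3443)(0.2456) = -0.0846; H_s = arccos(-0.0846) = 94.85°.
Sunset is at 12 + H_s/15 = 12 + 6.323 = 18.323 h local solar time.

18.32 h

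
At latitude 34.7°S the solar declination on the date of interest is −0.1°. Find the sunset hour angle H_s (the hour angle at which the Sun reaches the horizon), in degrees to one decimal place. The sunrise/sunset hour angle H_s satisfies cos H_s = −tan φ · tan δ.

90.1°

The sunset hour angle satisfies cos H_s = −tan φ tan δ = -0.0012, giving H_s = 90.07°.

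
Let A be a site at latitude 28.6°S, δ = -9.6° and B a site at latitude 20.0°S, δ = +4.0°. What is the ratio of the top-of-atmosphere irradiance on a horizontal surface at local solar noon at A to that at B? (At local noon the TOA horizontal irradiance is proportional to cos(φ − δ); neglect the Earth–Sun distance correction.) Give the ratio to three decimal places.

A: cos θ_z = cos(-28.6° − (-9.6°)) = 0.9455.
B: cos θ_z = cos(-20.0° − (4.0°)) = 0.9135.
Ratio A/B = 0.9455 / 0.9135 = 1.0350.

1.035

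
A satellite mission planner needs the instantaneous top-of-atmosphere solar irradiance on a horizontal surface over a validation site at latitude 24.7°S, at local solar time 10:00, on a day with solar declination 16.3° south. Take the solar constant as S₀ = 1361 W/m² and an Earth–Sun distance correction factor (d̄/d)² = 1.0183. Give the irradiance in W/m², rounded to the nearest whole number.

1209 W/m²

Hour angle H = 15° × (10 − 12) = -30.00°.
With φ = -24.7°, δ = -16.3°, H = -30.00°: sin φ sin δ = 0.1173, cos φ cos δ cos H = 0.7552, so cos θ_z = 0.8725.
Top-of-atmosphere irradiance = S₀ (d̄/d)² cos θ_z = 1361 × 1.0183 × 0.8725 = 1209.20 W/m².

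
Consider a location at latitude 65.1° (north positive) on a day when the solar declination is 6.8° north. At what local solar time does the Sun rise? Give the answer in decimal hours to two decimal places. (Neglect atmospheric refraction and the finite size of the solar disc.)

The sunset hour angle satisfies cos H_s = −tan φ tan δ = -0.2569, giving H_s = 104.89°.
Sunrise is at 12 − H_s/15 = 12 − 6.993 = 5.007 h local solar time.

5.01 h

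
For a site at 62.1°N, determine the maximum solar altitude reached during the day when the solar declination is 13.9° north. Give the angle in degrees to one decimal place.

41.8°

At local solar noon the hour angle is zero, so the elevation is 90° − |φ − δ| = 90° − |62.1° − (13.9°)| = 90° − 48.2° = 41.8°.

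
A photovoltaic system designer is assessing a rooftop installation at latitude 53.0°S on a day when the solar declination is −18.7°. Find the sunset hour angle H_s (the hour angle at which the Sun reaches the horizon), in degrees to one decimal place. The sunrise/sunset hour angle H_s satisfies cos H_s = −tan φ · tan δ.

cos H_s = −tan(-53.0°) · tan(-18.7°) = -0.4492, so H_s = arccos(-0.4492) = 116.69°.

116.7°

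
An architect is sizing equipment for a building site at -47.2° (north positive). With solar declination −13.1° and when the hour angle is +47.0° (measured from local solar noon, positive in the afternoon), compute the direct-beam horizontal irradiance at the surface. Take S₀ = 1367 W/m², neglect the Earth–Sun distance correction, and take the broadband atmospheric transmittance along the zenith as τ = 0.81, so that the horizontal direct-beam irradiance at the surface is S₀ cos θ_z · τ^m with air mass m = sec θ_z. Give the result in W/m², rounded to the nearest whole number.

With φ = -47.2°, δ = -13.1°, H = 47.00°: sin φ sin δ = 0.1663, cos φ cos δ cos H = 0.4513, so cos θ_z = 0.6176.
Air mass m = 1/cos θ_z = 1/0.6176 = 1.619; τ^m = 0.81^1.619 = 0.7109.
Surface direct beam = 1367 × 0.6176 × 0.7109 = 600.18 W/m².

600 W/m²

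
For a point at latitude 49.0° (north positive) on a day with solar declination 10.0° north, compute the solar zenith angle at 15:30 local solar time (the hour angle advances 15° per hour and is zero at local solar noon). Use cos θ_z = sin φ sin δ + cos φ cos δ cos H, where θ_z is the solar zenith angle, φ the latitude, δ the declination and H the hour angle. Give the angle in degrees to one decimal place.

Hour angle H = 15° × (15.5 − 12) = 52.50°.
With φ = 49.0°, δ = 10.0°, H = 52.50°: sin φ sin δ = 0.1311, cos φ cos δ cos H = 0.3933, so cos θ_z = 0.5244.
θ_z = arccos(0.5244) = 58.37°.

58.4°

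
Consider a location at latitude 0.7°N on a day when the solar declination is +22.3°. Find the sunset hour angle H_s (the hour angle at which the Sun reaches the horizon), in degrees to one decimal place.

cos H_s = −tan(0.7°) · tan(22.3°) = -0.0050, so H_s = arccos(-0.0050) = 90.29°.

90.3°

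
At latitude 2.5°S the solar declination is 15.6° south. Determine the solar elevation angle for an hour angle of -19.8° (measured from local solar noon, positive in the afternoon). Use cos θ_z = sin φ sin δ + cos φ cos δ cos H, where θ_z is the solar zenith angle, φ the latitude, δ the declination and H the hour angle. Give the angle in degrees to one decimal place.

66.5°

With φ = -2.5°, δ = -15.6°, H = -19.80°: sin φ sin δ = 0.0117, cos φ cos δ cos H = 0.9054, so cos θ_z = 0.9171.
θ_z = arccos(0.9171) = 23.49°, so the elevation is 90° − 23.49° = 66.51°.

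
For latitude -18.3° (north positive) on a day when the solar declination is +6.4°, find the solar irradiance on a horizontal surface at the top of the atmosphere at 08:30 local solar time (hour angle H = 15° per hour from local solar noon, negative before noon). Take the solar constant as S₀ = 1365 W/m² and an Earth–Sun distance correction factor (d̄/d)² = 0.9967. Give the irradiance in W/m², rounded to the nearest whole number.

734 W/m²

Hour angle H = 15° × (8.5 − 12) = -52.50°.
cos θ_z = sin φ sin δ + cos φ cos δ cos H = (-0.3140)(0.1115) + (0.9494)(0.9938)(0.6088) = 0.5394.
Top-of-atmosphere irradiance = S₀ (d̄/d)² cos θ_z = 1365 × 0.9967 × 0.5394 = 733.85 W/m².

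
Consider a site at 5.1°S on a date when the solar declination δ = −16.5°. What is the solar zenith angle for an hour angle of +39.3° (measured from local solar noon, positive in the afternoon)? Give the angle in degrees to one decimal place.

cos θ_z = sin(-5.1°) sin(-16.5°) + cos(-5.1°) cos(-16.5°) cos(39.30°) = 0.0252 + 0.7390 = 0.7642.
θ_z = arccos(0.7642) = 40.16°.

40.2°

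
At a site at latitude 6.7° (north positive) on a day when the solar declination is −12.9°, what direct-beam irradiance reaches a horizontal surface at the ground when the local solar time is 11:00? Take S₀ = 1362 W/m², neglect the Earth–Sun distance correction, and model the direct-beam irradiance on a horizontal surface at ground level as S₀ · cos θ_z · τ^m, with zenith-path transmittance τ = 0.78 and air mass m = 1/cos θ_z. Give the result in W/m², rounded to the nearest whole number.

Hour angle H = 15° × (11 − 12) = -15.00°.
With φ = 6.7°, δ = -12.9°, H = -15.00°: sin φ sin δ = -0.0260, cos φ cos δ cos H = 0.9351, so cos θ_z = 0.9091.
Air mass m = 1/cos θ_z = 1/0.9091 = 1.100; τ^m = 0.78^1.100 = 0.7609.
Surface direct beam = 1362 × 0.9091 × 0.7609 = 942.14 W/m².

942 W/m²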